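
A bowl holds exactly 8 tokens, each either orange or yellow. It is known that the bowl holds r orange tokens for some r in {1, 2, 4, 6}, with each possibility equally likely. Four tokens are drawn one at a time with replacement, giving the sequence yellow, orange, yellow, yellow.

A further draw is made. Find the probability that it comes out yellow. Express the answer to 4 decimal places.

The likelihood of the observed sequence under each hypothesis: P(data | r = 1) = (7/8)(1/8)(7/8)(7/8) = 0.08374; P(data | r = 2) = (6/8)(2/8)(6/8)(6/8) = 0.10547; P(data | r = 4) = (4/8)(4/8)(4/8)(4/8) = 0.0625; P(data | r = 6) = (2/8)(6/8)(2/8)(2/8) = 0.011719.
The prior-weighted likelihoods are 1/4 · 0.08374 = 0.020935, 1/4 · 0.10547 = 0.026367, 1/4 · 0.0625 = 0.015625, 1/4 · 0.011719 = 0.0029297; these sum to 0.065857.
Normalising, the posterior is P(r = 1 | data) = 0.31789, P(r = 2 | data) = 0.40037, P(r = 4 | data) = 0.23726, P(r = 6 | data) = 0.044486.
The predictive probability is P(yellow next | data) = (7/8)(0.31789) + (3/4)(0.40037) + (1/2)(0.23726) + (1/4)(0.044486) = 0.70818.

0.7082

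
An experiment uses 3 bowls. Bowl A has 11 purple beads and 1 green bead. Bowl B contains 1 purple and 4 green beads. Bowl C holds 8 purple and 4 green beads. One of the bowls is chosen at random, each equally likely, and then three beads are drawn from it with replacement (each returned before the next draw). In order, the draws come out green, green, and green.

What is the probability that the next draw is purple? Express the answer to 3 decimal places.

0.232

Compute the likelihood of the observed sequence for each case: P(data | bowl A) = (1/12)(1/12)(1/12) = 0.0005787; P(data | bowl B) = (4/5)(4/5)(4/5) = 0.512; P(data | bowl C) = (4/12)(4/12)(4/12) = 0.037037.
Multiplying each by its prior: 1/3 · 0.0005787 = 0.0001929, 1/3 · 0.512 = 0.17067, 1/3 · 0.037037 = 0.012346; with total 0.18321.
The posterior is then P(bowl A | data) = 0.0010529, P(bowl B | data) = 0.93156, P(bowl C | data) = 0.067387.
The predictive probability is P(purple next | data) = (11/12)(0.0010529) + (1/5)(0.93156) + (2/3)(0.067387) = 0.2322.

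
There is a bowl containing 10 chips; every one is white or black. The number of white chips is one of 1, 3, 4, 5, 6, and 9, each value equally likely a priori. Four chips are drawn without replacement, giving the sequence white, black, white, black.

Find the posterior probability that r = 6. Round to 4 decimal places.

0.2624

Under each hypothesis, the probability of the observed sequence is: P(data | r = 1) = (1/10)(9/9)(0/8) = 0; P(data | r = 3) = (3/10)(7/9)(2/8)(6/7) = 0.05; P(data | r = 4) = (4/10)(6/9)(3/8)(5/7) = 0.071429; P(data | r = 5) = (5/10)(5/9)(4/8)(4/7) = 0.079365; P(data | r = 6) = (6/10)(4/9)(5/8)(3/7) = 0.071429; P(data | r = 9) = (9/10)(1/9)(8/8)(0/7) = 0.
The prior-weighted likelihoods are 1/6 · 0 = 0, 1/6 · 0.05 = 0.0083333, 1/6 · 0.071429 = 0.011905, 1/6 · 0.079365 = 0.013228, 1/6 · 0.071429 = 0.011905, 1/6 · 0 = 0; these sum to 0.04537.
So P(r = 6 | data) = (0.011905) / (0.04537) = 0.26239.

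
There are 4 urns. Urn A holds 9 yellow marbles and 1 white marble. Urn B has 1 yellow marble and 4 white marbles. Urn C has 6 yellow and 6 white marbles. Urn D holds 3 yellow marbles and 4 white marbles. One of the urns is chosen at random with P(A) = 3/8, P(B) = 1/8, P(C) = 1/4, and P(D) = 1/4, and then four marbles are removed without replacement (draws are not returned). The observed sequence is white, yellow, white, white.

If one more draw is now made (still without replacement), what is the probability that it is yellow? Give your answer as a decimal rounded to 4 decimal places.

Compute the likelihood of the observed sequence for each case: P(data | urn A) = (1/10)(9/9)(0/8) = 0; P(data | urn B) = (4/5)(1/4)(3/3)(2/2) = 0.2; P(data | urn C) = (6/12)(6/11)(5/10)(4/9) = 0.060606; P(data | urn D) = (4/7)(3/6)(3/5)(2/4) = 0.085714.
Multiplying each by its prior: 3/8 · 0 = 0, 1/8 · 0.2 = 0.025, 1/4 · 0.060606 = 0.015152, 1/4 · 0.085714 = 0.021429; summing to 0.06158.
Dividing through by the total gives posterior P(urn A | data) = 0, P(urn B | data) = 0.40598, P(urn C | data) = 0.24605, P(urn D | data) = 0.34798.
Averaging over the posterior, P(yellow next | data) = (0)(0.40598) + (5/8)(0.24605) + (2/3)(0.34798) = 0.38576.

0.3858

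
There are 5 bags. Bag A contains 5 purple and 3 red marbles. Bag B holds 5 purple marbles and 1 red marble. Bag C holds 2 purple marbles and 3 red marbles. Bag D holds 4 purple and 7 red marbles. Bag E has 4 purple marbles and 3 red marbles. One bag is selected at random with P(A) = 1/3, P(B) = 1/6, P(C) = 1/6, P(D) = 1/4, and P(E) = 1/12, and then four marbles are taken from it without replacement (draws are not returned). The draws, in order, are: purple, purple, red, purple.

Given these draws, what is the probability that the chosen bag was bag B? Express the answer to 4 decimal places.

0.3658

Compute the likelihood of the observed sequence for each case: P(data | bag A) = (5/8)(4/7)(3/6)(3/5) = 0.10714; P(data | bag B) = (5/6)(4/5)(1/4)(3/3) = 0.16667; P(data | bag C) = (2/5)(1/4)(3/3)(0/2) = 0; P(data | bag D) = (4/11)(3/10)(7/9)(2/8) = 0.021212; P(data | bag E) = (4/7)(3/6)(3/5)(2/4) = 0.085714.
Weighting by the prior gives 1/3 · 0.10714 = 0.035714, 1/6 · 0.16667 = 0.027778, 1/6 · 0 = 0, 1/4 · 0.021212 = 0.005303, 1/12 · 0.085714 = 0.0071429; summing to 0.075938.
By Bayes' rule, P(bag B | data) = (0.027778) / (0.075938) = 0.3658.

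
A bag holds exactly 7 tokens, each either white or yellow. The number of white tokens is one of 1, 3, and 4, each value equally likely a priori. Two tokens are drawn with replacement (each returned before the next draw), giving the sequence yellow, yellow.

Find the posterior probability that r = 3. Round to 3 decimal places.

The likelihood of the observed sequence under each hypothesis: P(data | r = 1) = (6/7)(6/7) = 36/49; P(data | r = 3) = (4/7)(4/7) = 16/49; P(data | r = 4) = (3/7)(3/7) = 9/49.
The prior-weighted likelihoods are 1/3 · 36/49 = 12/49, 1/3 · 16/49 = 16/147, 1/3 · 9/49 = 3/49; these sum to 61/147.
So P(r = 3 | data) = (16/147) / (61/147) = 16/61.

0.262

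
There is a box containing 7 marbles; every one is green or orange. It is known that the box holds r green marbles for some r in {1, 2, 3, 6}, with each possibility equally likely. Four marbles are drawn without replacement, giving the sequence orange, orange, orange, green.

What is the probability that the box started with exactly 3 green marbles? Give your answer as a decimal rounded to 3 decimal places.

0.231

For each hypothesis, P(data | H) works out to: P(data | r = 1) = (6/7)(5/6)(4/5)(1/4) = 1/7; P(data | r = 2) = (5/7)(4/6)(3/5)(2/4) = 1/7; P(data | r = 3) = (4/7)(3/6)(2/5)(3/4) = 3/35; P(data | r = 6) = (1/7)(0/6) = 0.
Multiplying each by its prior: 1/4 · 1/7 = 1/28, 1/4 · 1/7 = 1/28, 1/4 · 3/35 = 3/140, 1/4 · 0 = 0; these sum to 13/140.
Hence P(r = 3 | data) = (3/140) / (13/140) = 3/13.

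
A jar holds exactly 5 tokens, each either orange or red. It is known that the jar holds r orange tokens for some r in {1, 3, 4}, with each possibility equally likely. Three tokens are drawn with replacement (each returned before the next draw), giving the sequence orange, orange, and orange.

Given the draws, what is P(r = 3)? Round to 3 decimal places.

For each hypothesis, P(data | H) works out to: P(data | r = 1) = (1/5)(1/5)(1/5) = 1/125; P(data | r = 3) = (3/5)(3/5)(3/5) = 27/125; P(data | r = 4) = (4/5)(4/5)(4/5) = 64/125.
Multiplying each by its prior: 1/3 · 1/125 = 1/375, 1/3 · 27/125 = 9/125, 1/3 · 64/125 = 64/375; summing to 92/375.
So P(r = 3 | data) = (9/125) / (92/375) = 27/92.

0.293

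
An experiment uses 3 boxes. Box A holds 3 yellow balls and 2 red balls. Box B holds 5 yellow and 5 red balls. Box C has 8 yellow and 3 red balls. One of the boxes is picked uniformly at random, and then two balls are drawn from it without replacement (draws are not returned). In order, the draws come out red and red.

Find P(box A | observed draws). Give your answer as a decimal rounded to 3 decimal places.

0.265

The likelihood of the observed sequence under each hypothesis: P(data | box A) = (2/5)(1/4) = 0.1; P(data | box B) = (5/10)(4/9) = 0.22222; P(data | box C) = (3/11)(2/10) = 0.054545.
Weighting by the prior gives 1/3 · 0.1 = 0.033333, 1/3 · 0.22222 = 0.074074, 1/3 · 0.054545 = 0.018182; summing to 0.12559.
So P(box A | data) = (0.033333) / (0.12559) = 0.26542.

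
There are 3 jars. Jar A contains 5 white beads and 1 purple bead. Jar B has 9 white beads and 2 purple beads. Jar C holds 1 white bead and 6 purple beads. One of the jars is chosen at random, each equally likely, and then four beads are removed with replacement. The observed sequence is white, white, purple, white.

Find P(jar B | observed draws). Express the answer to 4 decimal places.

For each hypothesis, P(data | H) works out to: P(data | jar A) = (5/6)(5/6)(1/6)(5/6) = 0.096451; P(data | jar B) = (9/11)(9/11)(2/11)(9/11) = 0.099583; P(data | jar C) = (1/7)(1/7)(6/7)(1/7) = 0.002499.
Weighting by the prior gives 1/3 · 0.096451 = 0.03215, 1/3 · 0.099583 = 0.033194, 1/3 · 0.002499 = 0.00083299; with total 0.066178.
Therefore the posterior P(jar B | data) = (0.033194) / (0.066178) = 0.5016.

0.5016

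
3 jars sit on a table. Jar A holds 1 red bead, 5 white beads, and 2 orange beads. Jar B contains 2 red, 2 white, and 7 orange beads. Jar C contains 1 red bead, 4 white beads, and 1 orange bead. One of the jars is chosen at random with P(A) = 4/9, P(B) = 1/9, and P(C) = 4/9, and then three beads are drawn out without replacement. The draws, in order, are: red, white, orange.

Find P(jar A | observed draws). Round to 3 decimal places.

0.424

Compute the likelihood of the observed sequence for each case: P(data | jar A) = (1/8)(5/7)(2/6) = 0.029762; P(data | jar B) = (2/11)(2/10)(7/9) = 0.028283; P(data | jar C) = (1/6)(4/5)(1/4) = 0.033333.
The prior-weighted likelihoods are 4/9 · 0.029762 = 0.013228, 1/9 · 0.028283 = 0.0031425, 4/9 · 0.033333 = 0.014815; summing to 0.031185.
Therefore the posterior P(jar A | data) = (0.013228) / (0.031185) = 0.42416.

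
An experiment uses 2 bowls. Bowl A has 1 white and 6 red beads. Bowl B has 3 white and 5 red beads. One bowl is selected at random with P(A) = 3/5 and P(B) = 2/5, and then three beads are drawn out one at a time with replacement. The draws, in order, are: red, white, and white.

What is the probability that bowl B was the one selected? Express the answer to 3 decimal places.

Compute the likelihood of the observed sequence for each case: P(data | bowl A) = (6/7)(1/7)(1/7) = 0.017493; P(data | bowl B) = (5/8)(3/8)(3/8) = 0.087891.
The prior-weighted likelihoods are 3/5 · 0.017493 = 0.010496, 2/5 · 0.087891 = 0.035156; with total 0.045652.
Hence P(bowl B | data) = (0.035156) / (0.045652) = 0.77009.

0.770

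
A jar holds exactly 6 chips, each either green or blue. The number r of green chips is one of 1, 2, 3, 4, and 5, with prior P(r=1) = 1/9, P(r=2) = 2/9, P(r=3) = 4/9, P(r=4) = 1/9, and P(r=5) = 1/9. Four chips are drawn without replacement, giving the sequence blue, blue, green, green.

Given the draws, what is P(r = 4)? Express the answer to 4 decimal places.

0.1111

Under each hypothesis, the probability of the observed sequence is: P(data | r = 1) = (5/6)(4/5)(1/4)(0/3) = 0; P(data | r = 2) = (4/6)(3/5)(2/4)(1/3) = 1/15; P(data | r = 3) = (3/6)(2/5)(3/4)(2/3) = 1/10; P(data | r = 4) = (2/6)(1/5)(4/4)(3/3) = 1/15; P(data | r = 5) = (1/6)(0/5) = 0.
Multiplying each by its prior: 1/9 · 0 = 0, 2/9 · 1/15 = 2/135, 4/9 · 1/10 = 2/45, 1/9 · 1/15 = 1/135, 1/9 · 0 = 0; these sum to 1/15.
So P(r = 4 | data) = (1/135) / (1/15) = 1/9.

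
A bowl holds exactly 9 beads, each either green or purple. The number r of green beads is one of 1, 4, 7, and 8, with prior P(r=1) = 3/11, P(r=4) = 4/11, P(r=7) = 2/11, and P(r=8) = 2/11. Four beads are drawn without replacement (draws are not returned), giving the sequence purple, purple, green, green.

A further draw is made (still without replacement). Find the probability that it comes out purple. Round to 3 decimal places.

Under each hypothesis, the probability of the observed sequence is: P(data | r = 1) = (8/9)(7/8)(1/7)(0/6) = 0; P(data | r = 4) = (5/9)(4/8)(4/7)(3/6) = 0.079365; P(data | r = 7) = (2/9)(1/8)(7/7)(6/6) = 0.027778; P(data | r = 8) = (1/9)(0/8) = 0.
Multiplying each by its prior: 3/11 · 0 = 0, 4/11 · 0.079365 = 0.02886, 2/11 · 0.027778 = 0.0050505, 2/11 · 0 = 0; summing to 0.033911.
Dividing through by the total gives posterior P(r = 1 | data) = 0, P(r = 4 | data) = 0.85106, P(r = 7 | data) = 0.14894, P(r = 8 | data) = 0.
Averaging over the posterior, P(purple next | data) = (3/5)(0.85106) + (0)(0.14894) = 0.51064.

0.511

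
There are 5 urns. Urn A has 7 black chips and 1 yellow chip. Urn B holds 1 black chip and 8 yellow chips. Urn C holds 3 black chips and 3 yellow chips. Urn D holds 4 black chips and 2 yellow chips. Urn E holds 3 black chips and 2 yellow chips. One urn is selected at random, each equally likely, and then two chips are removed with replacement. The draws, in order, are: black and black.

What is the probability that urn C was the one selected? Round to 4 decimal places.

0.1364

Compute the likelihood of the observed sequence for each case: P(data | urn A) = (7/8)(7/8) = 0.76562; P(data | urn B) = (1/9)(1/9) = 0.012346; P(data | urn C) = (3/6)(3/6) = 0.25; P(data | urn D) = (4/6)(4/6) = 0.44444; P(data | urn E) = (3/5)(3/5) = 0.36.
Weighting by the prior gives 1/5 · 0.76562 = 0.15313, 1/5 · 0.012346 = 0.0024691, 1/5 · 0.25 = 0.05, 1/5 · 0.44444 = 0.088889, 1/5 · 0.36 = 0.072; summing to 0.36648.
By Bayes' rule, P(urn C | data) = (0.05) / (0.36648) = 0.13643.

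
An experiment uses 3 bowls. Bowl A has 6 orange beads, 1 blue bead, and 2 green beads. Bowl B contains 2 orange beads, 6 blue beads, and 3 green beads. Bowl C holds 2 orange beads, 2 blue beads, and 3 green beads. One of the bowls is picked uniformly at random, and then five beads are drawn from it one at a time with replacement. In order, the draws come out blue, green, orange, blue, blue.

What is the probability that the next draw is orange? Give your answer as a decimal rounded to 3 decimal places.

0.217

For each hypothesis, P(data | H) works out to: P(data | bowl A) = (1/9)(2/9)(6/9)(1/9)(1/9) = 0.00020322; P(data | bowl B) = (6/11)(3/11)(2/11)(6/11)(6/11) = 0.0080471; P(data | bowl C) = (2/7)(3/7)(2/7)(2/7)(2/7) = 0.002856.
The prior-weighted likelihoods are 1/3 · 0.00020322 = 6.774e-05, 1/3 · 0.0080471 = 0.0026824, 1/3 · 0.002856 = 0.00095198; these sum to 0.0037021.
Normalising, the posterior is P(bowl A | data) = 0.018298, P(bowl B | data) = 0.72456, P(bowl C | data) = 0.25715.
So P(orange next | data) = Σ P(orange next | H) P(H | data) = (2/3)(0.018298) + (2/11)(0.72456) + (2/7)(0.25715) = 0.21741.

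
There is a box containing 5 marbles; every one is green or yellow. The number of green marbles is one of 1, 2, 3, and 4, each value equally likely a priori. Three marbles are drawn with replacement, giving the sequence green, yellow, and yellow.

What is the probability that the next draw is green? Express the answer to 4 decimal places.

For each hypothesis, P(data | H) works out to: P(data | r = 1) = (1/5)(4/5)(4/5) = 16/125; P(data | r = 2) = (2/5)(3/5)(3/5) = 18/125; P(data | r = 3) = (3/5)(2/5)(2/5) = 12/125; P(data | r = 4) = (4/5)(1/5)(1/5) = 4/125.
Multiplying each by its prior: 1/4 · 16/125 = 4/125, 1/4 · 18/125 = 9/250, 1/4 · 12/125 = 3/125, 1/4 · 4/125 = 1/125; summing to 1/10.
Normalising, the posterior is P(r = 1 | data) = 8/25, P(r = 2 | data) = 9/25, P(r = 3 | data) = 6/25, P(r = 4 | data) = 2/25.
The predictive probability is P(green next | data) = (1/5)(8/25) + (2/5)(9/25) + (3/5)(6/25) + (4/5)(2/25) = 52/125.

0.4160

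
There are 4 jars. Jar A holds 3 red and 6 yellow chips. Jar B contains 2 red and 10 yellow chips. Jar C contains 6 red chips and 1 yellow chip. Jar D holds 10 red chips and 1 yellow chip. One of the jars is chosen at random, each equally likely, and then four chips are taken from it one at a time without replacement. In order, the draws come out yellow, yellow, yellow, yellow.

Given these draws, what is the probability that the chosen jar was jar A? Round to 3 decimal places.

The likelihood of the observed sequence under each hypothesis: P(data | jar A) = (6/9)(5/8)(4/7)(3/6) = 0.11905; P(data | jar B) = (10/12)(9/11)(8/10)(7/9) = 0.42424; P(data | jar C) = (1/7)(0/6) = 0; P(data | jar D) = (1/11)(0/10) = 0.
Multiplying each by its prior: 1/4 · 0.11905 = 0.029762, 1/4 · 0.42424 = 0.10606, 1/4 · 0 = 0, 1/4 · 0 = 0; with total 0.13582.
By Bayes' rule, P(jar A | data) = (0.029762) / (0.13582) = 0.21912.

0.219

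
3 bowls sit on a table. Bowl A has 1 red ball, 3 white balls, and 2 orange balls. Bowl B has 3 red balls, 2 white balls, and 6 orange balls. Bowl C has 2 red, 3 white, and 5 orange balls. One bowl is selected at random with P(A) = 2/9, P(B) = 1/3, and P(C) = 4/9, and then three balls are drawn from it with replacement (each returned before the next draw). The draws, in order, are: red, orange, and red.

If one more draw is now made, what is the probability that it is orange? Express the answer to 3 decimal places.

0.511

Under each hypothesis, the probability of the observed sequence is: P(data | bowl A) = (1/6)(2/6)(1/6) = 0.0092593; P(data | bowl B) = (3/11)(6/11)(3/11) = 0.040571; P(data | bowl C) = (2/10)(5/10)(2/10) = 0.02.
Multiplying each by its prior: 2/9 · 0.0092593 = 0.0020576, 1/3 · 0.040571 = 0.013524, 4/9 · 0.02 = 0.0088889; summing to 0.02447.
Normalising, the posterior is P(bowl A | data) = 0.084087, P(bowl B | data) = 0.55266, P(bowl C | data) = 0.36325.
So P(orange next | data) = Σ P(orange next | H) P(H | data) = (1/3)(0.084087) + (6/11)(0.55266) + (1/2)(0.36325) = 0.51111.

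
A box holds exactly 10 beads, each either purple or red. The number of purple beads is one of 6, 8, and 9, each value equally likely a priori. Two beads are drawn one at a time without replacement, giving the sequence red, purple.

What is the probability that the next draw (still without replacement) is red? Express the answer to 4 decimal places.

For each hypothesis, P(data | H) works out to: P(data | r = 6) = (4/10)(6/9) = 4/15; P(data | r = 8) = (2/10)(8/9) = 8/45; P(data | r = 9) = (1/10)(9/9) = 1/10.
Weighting by the prior gives 1/3 · 4/15 = 4/45, 1/3 · 8/45 = 8/135, 1/3 · 1/10 = 1/30; with total 49/270.
Normalising, the posterior is P(r = 6 | data) = 24/49, P(r = 8 | data) = 16/49, P(r = 9 | data) = 9/49.
So P(red next | data) = Σ P(red next | H) P(H | data) = (3/8)(24/49) + (1/8)(16/49) + (0)(9/49) = 11/49.

0.2245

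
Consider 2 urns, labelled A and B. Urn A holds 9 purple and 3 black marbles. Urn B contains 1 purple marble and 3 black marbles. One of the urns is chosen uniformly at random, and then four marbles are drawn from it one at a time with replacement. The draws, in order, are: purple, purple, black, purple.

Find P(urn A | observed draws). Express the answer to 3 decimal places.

Under each hypothesis, the probability of the observed sequence is: P(data | urn A) = (9/12)(9/12)(3/12)(9/12) = 27/256; P(data | urn B) = (1/4)(1/4)(3/4)(1/4) = 3/256.
Weighting by the prior gives 1/2 · 27/256 = 27/512, 1/2 · 3/256 = 3/512; summing to 15/256.
So P(urn A | data) = (27/512) / (15/256) = 9/10.

0.900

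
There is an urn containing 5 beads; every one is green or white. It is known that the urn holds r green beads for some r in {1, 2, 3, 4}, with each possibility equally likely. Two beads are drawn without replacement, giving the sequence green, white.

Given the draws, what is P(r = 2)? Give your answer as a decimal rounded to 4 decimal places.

For each hypothesis, P(data | H) works out to: P(data | r = 1) = (1/5)(4/4) = 1/5; P(data | r = 2) = (2/5)(3/4) = 3/10; P(data | r = 3) = (3/5)(2/4) = 3/10; P(data | r = 4) = (4/5)(1/4) = 1/5.
Multiplying each by its prior: 1/4 · 1/5 = 1/20, 1/4 · 3/10 = 3/40, 1/4 · 3/10 = 3/40, 1/4 · 1/5 = 1/20; summing to 1/4.
So P(r = 2 | data) = (3/40) / (1/4) = 3/10.

0.3000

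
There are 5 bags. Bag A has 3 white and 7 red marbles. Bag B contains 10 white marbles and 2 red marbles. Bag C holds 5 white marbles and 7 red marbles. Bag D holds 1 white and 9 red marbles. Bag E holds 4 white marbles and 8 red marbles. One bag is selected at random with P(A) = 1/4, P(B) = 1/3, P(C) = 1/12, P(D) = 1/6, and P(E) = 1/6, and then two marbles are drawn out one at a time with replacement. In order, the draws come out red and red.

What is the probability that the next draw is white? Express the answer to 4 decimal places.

0.2559

For each hypothesis, P(data | H) works out to: P(data | bag A) = (7/10)(7/10) = 0.49; P(data | bag B) = (2/12)(2/12) = 0.027778; P(data | bag C) = (7/12)(7/12) = 0.34028; P(data | bag D) = (9/10)(9/10) = 0.81; P(data | bag E) = (8/12)(8/12) = 0.44444.
Weighting by the prior gives 1/4 · 0.49 = 0.1225, 1/3 · 0.027778 = 0.0092593, 1/12 · 0.34028 = 0.028356, 1/6 · 0.81 = 0.135, 1/6 · 0.44444 = 0.074074; these sum to 0.36919.
The posterior is then P(bag A | data) = 0.33181, P(bag B | data) = 0.02508, P(bag C | data) = 0.076807, P(bag D | data) = 0.36567, P(bag E | data) = 0.20064.
Averaging over the posterior, P(white next | data) = (3/10)(0.33181) + (5/6)(0.02508) + (5/12)(0.076807) + (1/10)(0.36567) + (1/3)(0.20064) = 0.25589.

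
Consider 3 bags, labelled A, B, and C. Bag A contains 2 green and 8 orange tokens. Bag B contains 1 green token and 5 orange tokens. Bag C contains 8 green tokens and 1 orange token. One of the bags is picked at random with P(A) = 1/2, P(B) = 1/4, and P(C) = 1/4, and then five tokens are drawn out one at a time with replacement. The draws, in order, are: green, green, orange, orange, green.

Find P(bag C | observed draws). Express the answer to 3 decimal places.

0.392

The likelihood of the observed sequence under each hypothesis: P(data | bag A) = (2/10)(2/10)(8/10)(8/10)(2/10) = 0.00512; P(data | bag B) = (1/6)(1/6)(5/6)(5/6)(1/6) = 0.003215; P(data | bag C) = (8/9)(8/9)(1/9)(1/9)(8/9) = 0.0086708.
Multiplying each by its prior: 1/2 · 0.00512 = 0.00256, 1/4 · 0.003215 = 0.00080376, 1/4 · 0.0086708 = 0.0021677; these sum to 0.0055314.
So P(bag C | data) = (0.0021677) / (0.0055314) = 0.39189.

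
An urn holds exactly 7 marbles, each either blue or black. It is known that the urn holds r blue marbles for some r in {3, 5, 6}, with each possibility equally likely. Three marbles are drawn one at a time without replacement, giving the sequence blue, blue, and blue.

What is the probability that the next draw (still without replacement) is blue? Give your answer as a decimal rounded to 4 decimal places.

0.6452

For each hypothesis, P(data | H) works out to: P(data | r = 3) = (3/7)(2/6)(1/5) = 1/35; P(data | r = 5) = (5/7)(4/6)(3/5) = 2/7; P(data | r = 6) = (6/7)(5/6)(4/5) = 4/7.
Multiplying each by its prior: 1/3 · 1/35 = 1/105, 1/3 · 2/7 = 2/21, 1/3 · 4/7 = 4/21; with total 31/105.
The posterior is then P(r = 3 | data) = 1/31, P(r = 5 | data) = 10/31, P(r = 6 | data) = 20/31.
The predictive probability is P(blue next | data) = (0)(1/31) + (1/2)(10/31) + (3/4)(20/31) = 20/31.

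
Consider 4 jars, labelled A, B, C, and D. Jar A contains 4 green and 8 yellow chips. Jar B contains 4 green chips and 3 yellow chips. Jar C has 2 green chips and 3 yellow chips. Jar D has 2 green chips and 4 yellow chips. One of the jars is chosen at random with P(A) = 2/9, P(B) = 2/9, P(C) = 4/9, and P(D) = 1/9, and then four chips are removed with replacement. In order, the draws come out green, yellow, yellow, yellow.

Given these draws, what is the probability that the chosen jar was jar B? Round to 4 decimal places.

The likelihood of the observed sequence under each hypothesis: P(data | jar A) = (4/12)(8/12)(8/12)(8/12) = 0.098765; P(data | jar B) = (4/7)(3/7)(3/7)(3/7) = 0.044981; P(data | jar C) = (2/5)(3/5)(3/5)(3/5) = 0.0864; P(data | jar D) = (2/6)(4/6)(4/6)(4/6) = 0.098765.
Multiplying each by its prior: 2/9 · 0.098765 = 0.021948, 2/9 · 0.044981 = 0.0099958, 4/9 · 0.0864 = 0.0384, 1/9 · 0.098765 = 0.010974; with total 0.081318.
Therefore the posterior P(jar B | data) = (0.0099958) / (0.081318) = 0.12292.

0.1229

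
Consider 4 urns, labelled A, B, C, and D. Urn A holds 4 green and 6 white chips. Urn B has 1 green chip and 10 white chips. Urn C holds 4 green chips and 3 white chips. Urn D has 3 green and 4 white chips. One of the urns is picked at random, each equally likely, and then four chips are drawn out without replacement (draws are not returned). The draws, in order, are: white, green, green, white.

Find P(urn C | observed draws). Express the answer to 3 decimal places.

0.353

Under each hypothesis, the probability of the observed sequence is: P(data | urn A) = (6/10)(4/9)(3/8)(5/7) = 1/14; P(data | urn B) = (10/11)(1/10)(0/9) = 0; P(data | urn C) = (3/7)(4/6)(3/5)(2/4) = 3/35; P(data | urn D) = (4/7)(3/6)(2/5)(3/4) = 3/35.
Multiplying each by its prior: 1/4 · 1/14 = 1/56, 1/4 · 0 = 0, 1/4 · 3/35 = 3/140, 1/4 · 3/35 = 3/140; with total 17/280.
Therefore the posterior P(urn C | data) = (3/140) / (17/280) = 6/17.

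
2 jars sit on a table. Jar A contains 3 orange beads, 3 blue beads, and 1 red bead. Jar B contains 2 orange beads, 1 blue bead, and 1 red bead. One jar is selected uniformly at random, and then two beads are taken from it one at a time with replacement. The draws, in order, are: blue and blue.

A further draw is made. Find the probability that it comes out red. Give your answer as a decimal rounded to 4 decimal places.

The likelihood of the observed sequence under each hypothesis: P(data | jar A) = (3/7)(3/7) = 0.18367; P(data | jar B) = (1/4)(1/4) = 0.0625.
The prior-weighted likelihoods are 1/2 · 0.18367 = 0.091837, 1/2 · 0.0625 = 0.03125; with total 0.12309.
Normalising, the posterior is P(jar A | data) = 0.74611, P(jar B | data) = 0.25389.
Averaging over the posterior, P(red next | data) = (1/7)(0.74611) + (1/4)(0.25389) = 0.17006.

0.1701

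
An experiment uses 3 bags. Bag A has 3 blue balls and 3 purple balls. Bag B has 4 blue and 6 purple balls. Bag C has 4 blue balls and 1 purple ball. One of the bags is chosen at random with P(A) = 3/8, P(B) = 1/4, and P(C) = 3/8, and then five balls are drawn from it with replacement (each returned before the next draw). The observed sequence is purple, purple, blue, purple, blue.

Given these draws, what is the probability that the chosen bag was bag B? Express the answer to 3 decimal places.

0.388

The likelihood of the observed sequence under each hypothesis: P(data | bag A) = (3/6)(3/6)(3/6)(3/6)(3/6) = 0.03125; P(data | bag B) = (6/10)(6/10)(4/10)(6/10)(4/10) = 0.03456; P(data | bag C) = (1/5)(1/5)(4/5)(1/5)(4/5) = 0.00512.
The prior-weighted likelihoods are 3/8 · 0.03125 = 0.011719, 1/4 · 0.03456 = 0.00864, 3/8 · 0.00512 = 0.00192; summing to 0.022279.
By Bayes' rule, P(bag B | data) = (0.00864) / (0.022279) = 0.38781.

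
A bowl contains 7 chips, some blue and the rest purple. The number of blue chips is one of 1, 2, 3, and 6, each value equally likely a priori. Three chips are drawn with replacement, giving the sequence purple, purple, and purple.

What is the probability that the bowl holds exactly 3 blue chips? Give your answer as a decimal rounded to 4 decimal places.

For each hypothesis, P(data | H) works out to: P(data | r = 1) = (6/7)(6/7)(6/7) = 0.62974; P(data | r = 2) = (5/7)(5/7)(5/7) = 0.36443; P(data | r = 3) = (4/7)(4/7)(4/7) = 0.18659; P(data | r = 6) = (1/7)(1/7)(1/7) = 0.0029155.
Multiplying each by its prior: 1/4 · 0.62974 = 0.15743, 1/4 · 0.36443 = 0.091108, 1/4 · 0.18659 = 0.046647, 1/4 · 0.0029155 = 0.00072886; summing to 0.29592.
By Bayes' rule, P(r = 3 | data) = (0.046647) / (0.29592) = 0.15764.

0.1576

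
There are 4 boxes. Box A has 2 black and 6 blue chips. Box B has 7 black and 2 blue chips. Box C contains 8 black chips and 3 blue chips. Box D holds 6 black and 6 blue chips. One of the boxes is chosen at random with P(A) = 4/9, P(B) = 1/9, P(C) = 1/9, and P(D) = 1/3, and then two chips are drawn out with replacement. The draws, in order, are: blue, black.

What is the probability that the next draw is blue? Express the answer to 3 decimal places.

The likelihood of the observed sequence under each hypothesis: P(data | box A) = (6/8)(2/8) = 0.1875; P(data | box B) = (2/9)(7/9) = 0.17284; P(data | box C) = (3/11)(8/11) = 0.19835; P(data | box D) = (6/12)(6/12) = 0.25.
Weighting by the prior gives 4/9 · 0.1875 = 0.083333, 1/9 · 0.17284 = 0.019204, 1/9 · 0.19835 = 0.022039, 1/3 · 0.25 = 0.083333; these sum to 0.20791.
Dividing through by the total gives posterior P(box A | data) = 0.40082, P(box B | data) = 0.092369, P(box C | data) = 0.106, P(box D | data) = 0.40082.
So P(blue next | data) = Σ P(blue next | H) P(H | data) = (3/4)(0.40082) + (2/9)(0.092369) + (3/11)(0.106) + (1/2)(0.40082) = 0.55045.

0.550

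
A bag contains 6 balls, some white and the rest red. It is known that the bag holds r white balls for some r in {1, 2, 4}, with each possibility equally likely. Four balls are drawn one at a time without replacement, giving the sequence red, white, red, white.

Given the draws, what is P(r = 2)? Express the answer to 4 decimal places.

0.5000

The likelihood of the observed sequence under each hypothesis: P(data | r = 1) = (5/6)(1/5)(4/4)(0/3) = 0; P(data | r = 2) = (4/6)(2/5)(3/4)(1/3) = 1/15; P(data | r = 4) = (2/6)(4/5)(1/4)(3/3) = 1/15.
Multiplying each by its prior: 1/3 · 0 = 0, 1/3 · 1/15 = 1/45, 1/3 · 1/15 = 1/45; these sum to 2/45.
Hence P(r = 2 | data) = (1/45) / (2/45) = 1/2.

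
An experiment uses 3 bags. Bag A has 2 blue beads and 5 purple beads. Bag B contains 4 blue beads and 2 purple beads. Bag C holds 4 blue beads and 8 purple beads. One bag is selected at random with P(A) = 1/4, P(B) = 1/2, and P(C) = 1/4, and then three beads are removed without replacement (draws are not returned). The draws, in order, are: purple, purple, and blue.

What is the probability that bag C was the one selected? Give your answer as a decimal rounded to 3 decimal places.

0.344

Under each hypothesis, the probability of the observed sequence is: P(data | bag A) = (5/7)(4/6)(2/5) = 4/21; P(data | bag B) = (2/6)(1/5)(4/4) = 1/15; P(data | bag C) = (8/12)(7/11)(4/10) = 28/165.
The prior-weighted likelihoods are 1/4 · 4/21 = 1/21, 1/2 · 1/15 = 1/30, 1/4 · 28/165 = 7/165; with total 19/154.
By Bayes' rule, P(bag C | data) = (7/165) / (19/154) = 98/285.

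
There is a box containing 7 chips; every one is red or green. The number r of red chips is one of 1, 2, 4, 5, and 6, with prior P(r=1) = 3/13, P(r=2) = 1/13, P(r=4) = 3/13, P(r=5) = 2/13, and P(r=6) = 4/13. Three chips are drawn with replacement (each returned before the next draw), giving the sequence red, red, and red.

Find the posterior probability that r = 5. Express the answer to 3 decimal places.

0.190

Compute the likelihood of the observed sequence for each case: P(data | r = 1) = (1/7)(1/7)(1/7) = 0.0029155; P(data | r = 2) = (2/7)(2/7)(2/7) = 0.023324; P(data | r = 4) = (4/7)(4/7)(4/7) = 0.18659; P(data | r = 5) = (5/7)(5/7)(5/7) = 0.36443; P(data | r = 6) = (6/7)(6/7)(6/7) = 0.62974.
Multiplying each by its prior: 3/13 · 0.0029155 = 0.0006728, 1/13 · 0.023324 = 0.0017941, 3/13 · 0.18659 = 0.043059, 2/13 · 0.36443 = 0.056066, 4/13 · 0.62974 = 0.19377; these sum to 0.29536.
Therefore the posterior P(r = 5 | data) = (0.056066) / (0.29536) = 0.18983.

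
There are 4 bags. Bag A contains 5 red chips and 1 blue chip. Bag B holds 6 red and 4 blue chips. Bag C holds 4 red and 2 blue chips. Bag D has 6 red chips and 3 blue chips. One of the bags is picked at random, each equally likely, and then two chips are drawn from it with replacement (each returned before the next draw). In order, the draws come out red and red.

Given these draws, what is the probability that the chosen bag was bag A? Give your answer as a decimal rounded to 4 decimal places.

0.3573

Compute the likelihood of the observed sequence for each case: P(data | bag A) = (5/6)(5/6) = 0.69444; P(data | bag B) = (6/10)(6/10) = 0.36; P(data | bag C) = (4/6)(4/6) = 0.44444; P(data | bag D) = (6/9)(6/9) = 0.44444.
The prior-weighted likelihoods are 1/4 · 0.69444 = 0.17361, 1/4 · 0.36 = 0.09, 1/4 · 0.44444 = 0.11111, 1/4 · 0.44444 = 0.11111; these sum to 0.48583.
So P(bag A | data) = (0.17361) / (0.48583) = 0.35735.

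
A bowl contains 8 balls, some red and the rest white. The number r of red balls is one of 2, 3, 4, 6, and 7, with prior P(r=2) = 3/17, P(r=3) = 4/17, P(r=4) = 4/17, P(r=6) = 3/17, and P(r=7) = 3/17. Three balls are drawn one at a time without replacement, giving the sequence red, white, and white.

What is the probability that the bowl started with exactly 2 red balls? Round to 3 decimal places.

The likelihood of the observed sequence under each hypothesis: P(data | r = 2) = (2/8)(6/7)(5/6) = 5/28; P(data | r = 3) = (3/8)(5/7)(4/6) = 5/28; P(data | r = 4) = (4/8)(4/7)(3/6) = 1/7; P(data | r = 6) = (6/8)(2/7)(1/6) = 1/28; P(data | r = 7) = (7/8)(1/7)(0/6) = 0.
Multiplying each by its prior: 3/17 · 5/28 = 15/476, 4/17 · 5/28 = 5/119, 4/17 · 1/7 = 4/119, 3/17 · 1/28 = 3/476, 3/17 · 0 = 0; these sum to 27/238.
So P(r = 2 | data) = (15/476) / (27/238) = 5/18.

0.278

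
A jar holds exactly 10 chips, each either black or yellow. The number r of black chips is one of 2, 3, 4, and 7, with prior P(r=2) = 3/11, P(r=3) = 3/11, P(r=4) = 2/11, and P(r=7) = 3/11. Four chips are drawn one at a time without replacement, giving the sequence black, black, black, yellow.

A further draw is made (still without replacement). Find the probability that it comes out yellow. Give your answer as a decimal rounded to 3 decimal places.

Under each hypothesis, the probability of the observed sequence is: P(data | r = 2) = (2/10)(1/9)(0/8) = 0; P(data | r = 3) = (3/10)(2/9)(1/8)(7/7) = 1/120; P(data | r = 4) = (4/10)(3/9)(2/8)(6/7) = 1/35; P(data | r = 7) = (7/10)(6/9)(5/8)(3/7) = 1/8.
Weighting by the prior gives 3/11 · 0 = 0, 3/11 · 1/120 = 1/440, 2/11 · 1/35 = 2/385, 3/11 · 1/8 = 3/88; these sum to 16/385.
The posterior is then P(r = 2 | data) = 0, P(r = 3 | data) = 7/128, P(r = 4 | data) = 1/8, P(r = 7 | data) = 105/128.
The predictive probability is P(yellow next | data) = (1)(7/128) + (5/6)(1/8) + (1/3)(105/128) = 83/192.

0.432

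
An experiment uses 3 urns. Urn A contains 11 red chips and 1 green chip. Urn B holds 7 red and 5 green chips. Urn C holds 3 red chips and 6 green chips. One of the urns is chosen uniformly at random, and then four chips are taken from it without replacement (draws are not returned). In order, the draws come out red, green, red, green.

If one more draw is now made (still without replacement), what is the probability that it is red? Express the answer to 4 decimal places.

0.4307

Compute the likelihood of the observed sequence for each case: P(data | urn A) = (11/12)(1/11)(10/10)(0/9) = 0; P(data | urn B) = (7/12)(5/11)(6/10)(4/9) = 0.070707; P(data | urn C) = (3/9)(6/8)(2/7)(5/6) = 0.059524.
Weighting by the prior gives 1/3 · 0 = 0, 1/3 · 0.070707 = 0.023569, 1/3 · 0.059524 = 0.019841; with total 0.04341.
Normalising, the posterior is P(urn A | data) = 0, P(urn B | data) = 0.54294, P(urn C | data) = 0.45706.
Averaging over the posterior, P(red next | data) = (5/8)(0.54294) + (1/5)(0.45706) = 0.43075.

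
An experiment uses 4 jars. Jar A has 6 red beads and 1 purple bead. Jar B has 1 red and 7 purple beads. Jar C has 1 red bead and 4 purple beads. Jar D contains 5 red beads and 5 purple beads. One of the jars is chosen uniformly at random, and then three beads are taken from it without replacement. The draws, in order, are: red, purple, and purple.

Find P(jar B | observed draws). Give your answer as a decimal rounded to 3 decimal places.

Under each hypothesis, the probability of the observed sequence is: P(data | jar A) = (6/7)(1/6)(0/5) = 0; P(data | jar B) = (1/8)(7/7)(6/6) = 0.125; P(data | jar C) = (1/5)(4/4)(3/3) = 0.2; P(data | jar D) = (5/10)(5/9)(4/8) = 0.13889.
The prior-weighted likelihoods are 1/4 · 0 = 0, 1/4 · 0.125 = 0.03125, 1/4 · 0.2 = 0.05, 1/4 · 0.13889 = 0.034722; these sum to 0.11597.
Hence P(jar B | data) = (0.03125) / (0.11597) = 0.26946.

0.269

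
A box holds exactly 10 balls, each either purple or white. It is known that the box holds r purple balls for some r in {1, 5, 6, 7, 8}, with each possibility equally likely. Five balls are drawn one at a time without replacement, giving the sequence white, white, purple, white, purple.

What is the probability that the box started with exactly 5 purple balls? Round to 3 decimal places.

0.552

The likelihood of the observed sequence under each hypothesis: P(data | r = 1) = (9/10)(8/9)(1/8)(7/7)(0/6) = 0; P(data | r = 5) = (5/10)(4/9)(5/8)(3/7)(4/6) = 0.039683; P(data | r = 6) = (4/10)(3/9)(6/8)(2/7)(5/6) = 0.02381; P(data | r = 7) = (3/10)(2/9)(7/8)(1/7)(6/6) = 0.0083333; P(data | r = 8) = (2/10)(1/9)(8/8)(0/7) = 0.
Multiplying each by its prior: 1/5 · 0 = 0, 1/5 · 0.039683 = 0.0079365, 1/5 · 0.02381 = 0.0047619, 1/5 · 0.0083333 = 0.0016667, 1/5 · 0 = 0; summing to 0.014365.
Therefore the posterior P(r = 5 | data) = (0.0079365) / (0.014365) = 0.55249.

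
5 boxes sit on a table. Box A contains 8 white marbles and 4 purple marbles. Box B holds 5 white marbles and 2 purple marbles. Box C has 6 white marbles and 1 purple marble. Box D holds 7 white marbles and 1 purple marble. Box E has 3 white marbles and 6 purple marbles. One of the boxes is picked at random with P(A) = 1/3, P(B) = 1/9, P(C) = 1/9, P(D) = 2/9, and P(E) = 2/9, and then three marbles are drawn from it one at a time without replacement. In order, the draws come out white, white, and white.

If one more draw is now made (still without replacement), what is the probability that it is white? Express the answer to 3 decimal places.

0.689

Under each hypothesis, the probability of the observed sequence is: P(data | box A) = (8/12)(7/11)(6/10) = 0.25455; P(data | box B) = (5/7)(4/6)(3/5) = 0.28571; P(data | box C) = (6/7)(5/6)(4/5) = 0.57143; P(data | box D) = (7/8)(6/7)(5/6) = 0.625; P(data | box E) = (3/9)(2/8)(1/7) = 0.011905.
Multiplying each by its prior: 1/3 · 0.25455 = 0.084848, 1/9 · 0.28571 = 0.031746, 1/9 · 0.57143 = 0.063492, 2/9 · 0.625 = 0.13889, 2/9 · 0.011905 = 0.0026455; summing to 0.32162.
The posterior is then P(box A | data) = 0.26382, P(box B | data) = 0.098706, P(box C | data) = 0.19741, P(box D | data) = 0.43184, P(box E | data) = 0.0082255.
Averaging over the posterior, P(white next | data) = (5/9)(0.26382) + (1/2)(0.098706) + (3/4)(0.19741) + (4/5)(0.43184) + (0)(0.0082255) = 0.68945.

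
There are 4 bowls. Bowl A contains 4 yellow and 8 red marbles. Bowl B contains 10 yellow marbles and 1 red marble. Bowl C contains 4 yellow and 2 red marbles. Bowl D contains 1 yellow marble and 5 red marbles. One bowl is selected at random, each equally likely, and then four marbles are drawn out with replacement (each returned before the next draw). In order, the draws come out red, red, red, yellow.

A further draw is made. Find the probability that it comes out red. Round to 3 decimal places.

0.700

Under each hypothesis, the probability of the observed sequence is: P(data | bowl A) = (8/12)(8/12)(8/12)(4/12) = 0.098765; P(data | bowl B) = (1/11)(1/11)(1/11)(10/11) = 0.00068301; P(data | bowl C) = (2/6)(2/6)(2/6)(4/6) = 0.024691; P(data | bowl D) = (5/6)(5/6)(5/6)(1/6) = 0.096451.
Multiplying each by its prior: 1/4 · 0.098765 = 0.024691, 1/4 · 0.00068301 = 0.00017075, 1/4 · 0.024691 = 0.0061728, 1/4 · 0.096451 = 0.024113; these sum to 0.055148.
Dividing through by the total gives posterior P(bowl A | data) = 0.44773, P(bowl B | data) = 0.0030963, P(bowl C | data) = 0.11193, P(bowl D | data) = 0.43724.
The predictive probability is P(red next | data) = (2/3)(0.44773) + (1/11)(0.0030963) + (1/3)(0.11193) + (5/6)(0.43724) = 0.70045.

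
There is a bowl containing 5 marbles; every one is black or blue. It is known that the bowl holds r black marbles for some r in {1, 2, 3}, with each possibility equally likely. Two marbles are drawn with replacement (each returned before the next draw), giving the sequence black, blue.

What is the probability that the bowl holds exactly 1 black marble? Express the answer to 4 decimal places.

0.2500

The likelihood of the observed sequence under each hypothesis: P(data | r = 1) = (1/5)(4/5) = 4/25; P(data | r = 2) = (2/5)(3/5) = 6/25; P(data | r = 3) = (3/5)(2/5) = 6/25.
The prior-weighted likelihoods are 1/3 · 4/25 = 4/75, 1/3 · 6/25 = 2/25, 1/3 · 6/25 = 2/25; with total 16/75.
So P(r = 1 | data) = (4/75) / (16/75) = 1/4.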